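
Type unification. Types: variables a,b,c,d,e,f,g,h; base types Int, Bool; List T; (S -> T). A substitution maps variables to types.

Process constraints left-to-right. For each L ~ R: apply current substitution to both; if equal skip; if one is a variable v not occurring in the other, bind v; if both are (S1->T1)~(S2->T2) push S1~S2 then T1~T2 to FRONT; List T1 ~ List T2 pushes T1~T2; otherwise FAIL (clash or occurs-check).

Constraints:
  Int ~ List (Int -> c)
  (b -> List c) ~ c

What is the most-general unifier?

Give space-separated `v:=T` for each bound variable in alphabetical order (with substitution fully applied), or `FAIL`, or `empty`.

Answer: FAIL

Derivation:
step 1: unify Int ~ List (Int -> c)  [subst: {-} | 1 pending]
  clash: Int vs List (Int -> c)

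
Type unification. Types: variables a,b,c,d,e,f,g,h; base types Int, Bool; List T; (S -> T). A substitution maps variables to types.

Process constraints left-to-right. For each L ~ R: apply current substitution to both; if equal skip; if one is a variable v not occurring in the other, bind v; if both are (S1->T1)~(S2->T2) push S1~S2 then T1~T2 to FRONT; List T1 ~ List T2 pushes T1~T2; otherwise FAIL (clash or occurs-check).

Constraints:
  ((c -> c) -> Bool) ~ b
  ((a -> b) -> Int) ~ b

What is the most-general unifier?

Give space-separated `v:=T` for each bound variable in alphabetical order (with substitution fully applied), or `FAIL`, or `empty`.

step 1: unify ((c -> c) -> Bool) ~ b  [subst: {-} | 1 pending]
  bind b := ((c -> c) -> Bool)
step 2: unify ((a -> ((c -> c) -> Bool)) -> Int) ~ ((c -> c) -> Bool)  [subst: {b:=((c -> c) -> Bool)} | 0 pending]
  -> decompose arrow: push (a -> ((c -> c) -> Bool))~(c -> c), Int~Bool
step 3: unify (a -> ((c -> c) -> Bool)) ~ (c -> c)  [subst: {b:=((c -> c) -> Bool)} | 1 pending]
  -> decompose arrow: push a~c, ((c -> c) -> Bool)~c
step 4: unify a ~ c  [subst: {b:=((c -> c) -> Bool)} | 2 pending]
  bind a := c
step 5: unify ((c -> c) -> Bool) ~ c  [subst: {b:=((c -> c) -> Bool), a:=c} | 1 pending]
  occurs-check fail

Answer: FAIL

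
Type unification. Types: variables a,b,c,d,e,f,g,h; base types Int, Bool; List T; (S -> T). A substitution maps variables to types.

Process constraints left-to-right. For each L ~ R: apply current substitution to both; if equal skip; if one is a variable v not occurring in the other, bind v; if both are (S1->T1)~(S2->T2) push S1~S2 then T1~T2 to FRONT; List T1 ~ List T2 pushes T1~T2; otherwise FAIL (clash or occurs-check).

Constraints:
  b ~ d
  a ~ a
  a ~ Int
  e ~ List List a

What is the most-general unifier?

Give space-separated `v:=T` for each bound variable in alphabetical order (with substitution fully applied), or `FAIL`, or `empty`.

Answer: a:=Int b:=d e:=List List Int

Derivation:
step 1: unify b ~ d  [subst: {-} | 3 pending]
  bind b := d
step 2: unify a ~ a  [subst: {b:=d} | 2 pending]
  -> identical, skip
step 3: unify a ~ Int  [subst: {b:=d} | 1 pending]
  bind a := Int
step 4: unify e ~ List List Int  [subst: {b:=d, a:=Int} | 0 pending]
  bind e := List List Int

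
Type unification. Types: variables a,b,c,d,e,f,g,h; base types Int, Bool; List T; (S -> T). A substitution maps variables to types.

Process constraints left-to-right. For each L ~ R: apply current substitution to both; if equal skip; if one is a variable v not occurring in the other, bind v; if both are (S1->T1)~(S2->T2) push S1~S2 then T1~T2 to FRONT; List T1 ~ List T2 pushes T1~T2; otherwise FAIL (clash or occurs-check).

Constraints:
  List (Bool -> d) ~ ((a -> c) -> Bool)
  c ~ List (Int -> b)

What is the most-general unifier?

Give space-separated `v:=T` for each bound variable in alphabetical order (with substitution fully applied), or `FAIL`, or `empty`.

step 1: unify List (Bool -> d) ~ ((a -> c) -> Bool)  [subst: {-} | 1 pending]
  clash: List (Bool -> d) vs ((a -> c) -> Bool)

Answer: FAIL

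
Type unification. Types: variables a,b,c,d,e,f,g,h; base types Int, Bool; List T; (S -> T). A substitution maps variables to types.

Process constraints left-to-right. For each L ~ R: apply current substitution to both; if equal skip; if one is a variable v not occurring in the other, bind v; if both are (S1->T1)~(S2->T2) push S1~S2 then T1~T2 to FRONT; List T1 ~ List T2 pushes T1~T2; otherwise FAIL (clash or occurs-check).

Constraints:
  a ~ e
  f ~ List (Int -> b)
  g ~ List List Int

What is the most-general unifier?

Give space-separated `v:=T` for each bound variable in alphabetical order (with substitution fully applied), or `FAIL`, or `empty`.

Answer: a:=e f:=List (Int -> b) g:=List List Int

Derivation:
step 1: unify a ~ e  [subst: {-} | 2 pending]
  bind a := e
step 2: unify f ~ List (Int -> b)  [subst: {a:=e} | 1 pending]
  bind f := List (Int -> b)
step 3: unify g ~ List List Int  [subst: {a:=e, f:=List (Int -> b)} | 0 pending]
  bind g := List List Int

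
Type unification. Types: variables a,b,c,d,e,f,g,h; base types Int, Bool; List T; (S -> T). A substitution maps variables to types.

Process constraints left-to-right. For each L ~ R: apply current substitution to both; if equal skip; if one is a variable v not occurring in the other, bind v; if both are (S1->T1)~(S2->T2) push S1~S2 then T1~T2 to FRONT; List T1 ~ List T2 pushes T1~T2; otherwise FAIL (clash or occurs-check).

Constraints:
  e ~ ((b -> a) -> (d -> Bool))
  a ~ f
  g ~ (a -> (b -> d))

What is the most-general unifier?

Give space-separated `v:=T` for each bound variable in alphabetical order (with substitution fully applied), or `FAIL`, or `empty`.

Answer: a:=f e:=((b -> f) -> (d -> Bool)) g:=(f -> (b -> d))

Derivation:
step 1: unify e ~ ((b -> a) -> (d -> Bool))  [subst: {-} | 2 pending]
  bind e := ((b -> a) -> (d -> Bool))
step 2: unify a ~ f  [subst: {e:=((b -> a) -> (d -> Bool))} | 1 pending]
  bind a := f
step 3: unify g ~ (f -> (b -> d))  [subst: {e:=((b -> a) -> (d -> Bool)), a:=f} | 0 pending]
  bind g := (f -> (b -> d))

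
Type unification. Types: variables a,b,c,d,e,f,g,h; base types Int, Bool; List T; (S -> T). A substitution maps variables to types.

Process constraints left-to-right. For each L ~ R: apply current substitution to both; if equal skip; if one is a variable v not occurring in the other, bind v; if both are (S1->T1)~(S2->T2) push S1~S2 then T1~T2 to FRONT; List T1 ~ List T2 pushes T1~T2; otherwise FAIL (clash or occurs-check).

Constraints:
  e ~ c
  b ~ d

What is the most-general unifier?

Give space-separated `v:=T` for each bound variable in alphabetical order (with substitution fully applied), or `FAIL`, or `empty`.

Answer: b:=d e:=c

Derivation:
step 1: unify e ~ c  [subst: {-} | 1 pending]
  bind e := c
step 2: unify b ~ d  [subst: {e:=c} | 0 pending]
  bind b := d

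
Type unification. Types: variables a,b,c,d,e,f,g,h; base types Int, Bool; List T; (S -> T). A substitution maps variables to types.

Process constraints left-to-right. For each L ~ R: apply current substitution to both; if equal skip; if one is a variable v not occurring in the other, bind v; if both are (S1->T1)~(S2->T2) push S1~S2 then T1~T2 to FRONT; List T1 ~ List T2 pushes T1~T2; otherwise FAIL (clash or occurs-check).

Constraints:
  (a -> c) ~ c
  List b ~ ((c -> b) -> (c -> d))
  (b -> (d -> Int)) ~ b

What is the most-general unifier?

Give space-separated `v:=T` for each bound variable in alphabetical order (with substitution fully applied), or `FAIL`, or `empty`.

Answer: FAIL

Derivation:
step 1: unify (a -> c) ~ c  [subst: {-} | 2 pending]
  occurs-check fail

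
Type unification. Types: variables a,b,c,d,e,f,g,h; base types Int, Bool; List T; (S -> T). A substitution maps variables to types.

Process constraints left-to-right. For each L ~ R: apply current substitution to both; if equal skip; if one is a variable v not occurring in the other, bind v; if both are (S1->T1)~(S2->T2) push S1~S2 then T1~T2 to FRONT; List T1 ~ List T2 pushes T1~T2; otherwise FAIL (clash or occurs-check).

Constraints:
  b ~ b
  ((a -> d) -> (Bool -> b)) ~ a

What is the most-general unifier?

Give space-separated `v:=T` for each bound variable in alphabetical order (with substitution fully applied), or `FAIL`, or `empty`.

step 1: unify b ~ b  [subst: {-} | 1 pending]
  -> identical, skip
step 2: unify ((a -> d) -> (Bool -> b)) ~ a  [subst: {-} | 0 pending]
  occurs-check fail

Answer: FAIL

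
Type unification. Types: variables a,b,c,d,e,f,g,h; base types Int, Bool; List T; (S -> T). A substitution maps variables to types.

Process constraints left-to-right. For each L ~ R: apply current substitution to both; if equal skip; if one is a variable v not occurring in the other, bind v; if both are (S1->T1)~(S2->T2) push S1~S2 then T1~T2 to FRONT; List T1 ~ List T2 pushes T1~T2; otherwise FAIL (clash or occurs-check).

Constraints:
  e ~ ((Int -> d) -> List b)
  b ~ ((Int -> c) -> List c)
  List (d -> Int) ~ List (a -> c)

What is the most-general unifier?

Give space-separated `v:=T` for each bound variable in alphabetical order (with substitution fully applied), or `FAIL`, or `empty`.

step 1: unify e ~ ((Int -> d) -> List b)  [subst: {-} | 2 pending]
  bind e := ((Int -> d) -> List b)
step 2: unify b ~ ((Int -> c) -> List c)  [subst: {e:=((Int -> d) -> List b)} | 1 pending]
  bind b := ((Int -> c) -> List c)
step 3: unify List (d -> Int) ~ List (a -> c)  [subst: {e:=((Int -> d) -> List b), b:=((Int -> c) -> List c)} | 0 pending]
  -> decompose List: push (d -> Int)~(a -> c)
step 4: unify (d -> Int) ~ (a -> c)  [subst: {e:=((Int -> d) -> List b), b:=((Int -> c) -> List c)} | 0 pending]
  -> decompose arrow: push d~a, Int~c
step 5: unify d ~ a  [subst: {e:=((Int -> d) -> List b), b:=((Int -> c) -> List c)} | 1 pending]
  bind d := a
step 6: unify Int ~ c  [subst: {e:=((Int -> d) -> List b), b:=((Int -> c) -> List c), d:=a} | 0 pending]
  bind c := Int

Answer: b:=((Int -> Int) -> List Int) c:=Int d:=a e:=((Int -> a) -> List ((Int -> Int) -> List Int))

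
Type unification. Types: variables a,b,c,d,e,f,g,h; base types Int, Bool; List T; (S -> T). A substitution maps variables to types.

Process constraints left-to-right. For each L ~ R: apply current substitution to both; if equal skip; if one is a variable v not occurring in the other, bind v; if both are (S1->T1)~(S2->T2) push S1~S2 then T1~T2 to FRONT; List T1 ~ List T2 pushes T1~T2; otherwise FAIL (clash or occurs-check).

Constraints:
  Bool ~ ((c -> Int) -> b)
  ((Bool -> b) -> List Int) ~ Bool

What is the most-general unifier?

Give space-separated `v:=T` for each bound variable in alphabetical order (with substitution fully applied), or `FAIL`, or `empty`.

step 1: unify Bool ~ ((c -> Int) -> b)  [subst: {-} | 1 pending]
  clash: Bool vs ((c -> Int) -> b)

Answer: FAIL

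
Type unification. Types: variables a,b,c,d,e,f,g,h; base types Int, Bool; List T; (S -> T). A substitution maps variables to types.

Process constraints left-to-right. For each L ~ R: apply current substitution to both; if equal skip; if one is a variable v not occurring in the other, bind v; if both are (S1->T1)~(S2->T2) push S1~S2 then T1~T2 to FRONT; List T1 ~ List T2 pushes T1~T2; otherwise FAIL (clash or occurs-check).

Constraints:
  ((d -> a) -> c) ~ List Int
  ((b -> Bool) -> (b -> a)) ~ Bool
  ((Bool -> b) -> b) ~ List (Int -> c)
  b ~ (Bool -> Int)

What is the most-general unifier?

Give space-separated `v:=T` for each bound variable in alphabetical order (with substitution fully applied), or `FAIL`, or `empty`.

step 1: unify ((d -> a) -> c) ~ List Int  [subst: {-} | 3 pending]
  clash: ((d -> a) -> c) vs List Int

Answer: FAIL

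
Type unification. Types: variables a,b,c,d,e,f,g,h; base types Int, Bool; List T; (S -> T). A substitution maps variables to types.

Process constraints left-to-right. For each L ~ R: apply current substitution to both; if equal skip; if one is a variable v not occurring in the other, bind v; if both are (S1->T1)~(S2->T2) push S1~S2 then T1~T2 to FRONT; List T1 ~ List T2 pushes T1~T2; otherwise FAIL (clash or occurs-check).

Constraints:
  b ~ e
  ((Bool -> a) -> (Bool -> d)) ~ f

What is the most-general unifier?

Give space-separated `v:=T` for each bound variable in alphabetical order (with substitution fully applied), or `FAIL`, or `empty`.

Answer: b:=e f:=((Bool -> a) -> (Bool -> d))

Derivation:
step 1: unify b ~ e  [subst: {-} | 1 pending]
  bind b := e
step 2: unify ((Bool -> a) -> (Bool -> d)) ~ f  [subst: {b:=e} | 0 pending]
  bind f := ((Bool -> a) -> (Bool -> d))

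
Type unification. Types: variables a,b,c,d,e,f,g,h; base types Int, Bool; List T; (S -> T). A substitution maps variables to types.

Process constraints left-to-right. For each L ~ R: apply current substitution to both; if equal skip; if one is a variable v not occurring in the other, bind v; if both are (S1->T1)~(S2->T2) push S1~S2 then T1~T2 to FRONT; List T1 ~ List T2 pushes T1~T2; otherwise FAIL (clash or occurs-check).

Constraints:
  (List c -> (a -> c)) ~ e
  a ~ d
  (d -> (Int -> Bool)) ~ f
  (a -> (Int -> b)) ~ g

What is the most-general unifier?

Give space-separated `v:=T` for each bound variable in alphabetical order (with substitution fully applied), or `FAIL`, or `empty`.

Answer: a:=d e:=(List c -> (d -> c)) f:=(d -> (Int -> Bool)) g:=(d -> (Int -> b))

Derivation:
step 1: unify (List c -> (a -> c)) ~ e  [subst: {-} | 3 pending]
  bind e := (List c -> (a -> c))
step 2: unify a ~ d  [subst: {e:=(List c -> (a -> c))} | 2 pending]
  bind a := d
step 3: unify (d -> (Int -> Bool)) ~ f  [subst: {e:=(List c -> (a -> c)), a:=d} | 1 pending]
  bind f := (d -> (Int -> Bool))
step 4: unify (d -> (Int -> b)) ~ g  [subst: {e:=(List c -> (a -> c)), a:=d, f:=(d -> (Int -> Bool))} | 0 pending]
  bind g := (d -> (Int -> b))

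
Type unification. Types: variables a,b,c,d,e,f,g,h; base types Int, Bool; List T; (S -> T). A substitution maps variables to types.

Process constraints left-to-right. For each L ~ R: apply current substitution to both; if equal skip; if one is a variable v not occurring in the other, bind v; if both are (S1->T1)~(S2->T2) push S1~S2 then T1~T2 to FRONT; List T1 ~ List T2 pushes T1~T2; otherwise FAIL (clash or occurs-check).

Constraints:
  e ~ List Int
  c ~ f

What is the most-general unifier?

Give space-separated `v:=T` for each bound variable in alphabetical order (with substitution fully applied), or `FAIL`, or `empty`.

Answer: c:=f e:=List Int

Derivation:
step 1: unify e ~ List Int  [subst: {-} | 1 pending]
  bind e := List Int
step 2: unify c ~ f  [subst: {e:=List Int} | 0 pending]
  bind c := f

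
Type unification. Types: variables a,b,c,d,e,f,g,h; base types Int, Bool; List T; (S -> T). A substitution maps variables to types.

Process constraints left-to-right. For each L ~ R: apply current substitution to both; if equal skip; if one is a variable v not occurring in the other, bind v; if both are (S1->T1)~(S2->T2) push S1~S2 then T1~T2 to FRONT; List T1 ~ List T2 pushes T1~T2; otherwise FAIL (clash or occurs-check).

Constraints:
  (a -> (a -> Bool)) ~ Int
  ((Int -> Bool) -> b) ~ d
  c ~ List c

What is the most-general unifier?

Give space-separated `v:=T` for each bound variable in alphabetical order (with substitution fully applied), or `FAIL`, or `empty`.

Answer: FAIL

Derivation:
step 1: unify (a -> (a -> Bool)) ~ Int  [subst: {-} | 2 pending]
  clash: (a -> (a -> Bool)) vs Int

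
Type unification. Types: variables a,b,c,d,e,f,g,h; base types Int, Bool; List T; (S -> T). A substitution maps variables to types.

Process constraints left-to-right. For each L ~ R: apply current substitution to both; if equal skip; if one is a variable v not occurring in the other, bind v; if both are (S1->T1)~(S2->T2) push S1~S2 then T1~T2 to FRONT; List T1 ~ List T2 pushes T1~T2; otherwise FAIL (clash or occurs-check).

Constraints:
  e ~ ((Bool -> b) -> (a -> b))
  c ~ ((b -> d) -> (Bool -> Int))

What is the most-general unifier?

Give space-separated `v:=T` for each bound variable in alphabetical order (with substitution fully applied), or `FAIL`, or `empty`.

step 1: unify e ~ ((Bool -> b) -> (a -> b))  [subst: {-} | 1 pending]
  bind e := ((Bool -> b) -> (a -> b))
step 2: unify c ~ ((b -> d) -> (Bool -> Int))  [subst: {e:=((Bool -> b) -> (a -> b))} | 0 pending]
  bind c := ((b -> d) -> (Bool -> Int))

Answer: c:=((b -> d) -> (Bool -> Int)) e:=((Bool -> b) -> (a -> b))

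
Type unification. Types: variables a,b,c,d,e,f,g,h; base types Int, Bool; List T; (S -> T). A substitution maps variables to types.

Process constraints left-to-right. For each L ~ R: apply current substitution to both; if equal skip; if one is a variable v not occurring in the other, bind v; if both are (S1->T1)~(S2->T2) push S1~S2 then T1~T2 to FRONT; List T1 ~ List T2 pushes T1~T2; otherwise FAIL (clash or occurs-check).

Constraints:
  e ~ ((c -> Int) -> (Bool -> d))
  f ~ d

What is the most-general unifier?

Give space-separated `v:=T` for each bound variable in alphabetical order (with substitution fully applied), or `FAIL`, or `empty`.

Answer: e:=((c -> Int) -> (Bool -> d)) f:=d

Derivation:
step 1: unify e ~ ((c -> Int) -> (Bool -> d))  [subst: {-} | 1 pending]
  bind e := ((c -> Int) -> (Bool -> d))
step 2: unify f ~ d  [subst: {e:=((c -> Int) -> (Bool -> d))} | 0 pending]
  bind f := d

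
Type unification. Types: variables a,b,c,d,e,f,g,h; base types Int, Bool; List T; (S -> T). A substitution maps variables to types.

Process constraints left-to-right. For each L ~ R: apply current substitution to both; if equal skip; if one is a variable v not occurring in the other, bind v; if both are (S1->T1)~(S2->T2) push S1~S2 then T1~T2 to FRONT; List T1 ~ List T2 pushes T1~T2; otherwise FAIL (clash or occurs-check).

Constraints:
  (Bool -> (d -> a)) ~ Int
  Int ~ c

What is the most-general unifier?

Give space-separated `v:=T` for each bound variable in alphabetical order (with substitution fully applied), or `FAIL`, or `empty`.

step 1: unify (Bool -> (d -> a)) ~ Int  [subst: {-} | 1 pending]
  clash: (Bool -> (d -> a)) vs Int

Answer: FAIL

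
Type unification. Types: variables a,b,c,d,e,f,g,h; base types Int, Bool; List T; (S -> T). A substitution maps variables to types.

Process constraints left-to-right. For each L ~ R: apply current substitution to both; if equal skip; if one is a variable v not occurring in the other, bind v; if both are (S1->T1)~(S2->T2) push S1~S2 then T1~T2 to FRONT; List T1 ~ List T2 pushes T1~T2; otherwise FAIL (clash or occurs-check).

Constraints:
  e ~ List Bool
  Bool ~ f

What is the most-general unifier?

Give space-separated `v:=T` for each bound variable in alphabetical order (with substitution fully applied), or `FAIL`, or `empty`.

step 1: unify e ~ List Bool  [subst: {-} | 1 pending]
  bind e := List Bool
step 2: unify Bool ~ f  [subst: {e:=List Bool} | 0 pending]
  bind f := Bool

Answer: e:=List Bool f:=Bool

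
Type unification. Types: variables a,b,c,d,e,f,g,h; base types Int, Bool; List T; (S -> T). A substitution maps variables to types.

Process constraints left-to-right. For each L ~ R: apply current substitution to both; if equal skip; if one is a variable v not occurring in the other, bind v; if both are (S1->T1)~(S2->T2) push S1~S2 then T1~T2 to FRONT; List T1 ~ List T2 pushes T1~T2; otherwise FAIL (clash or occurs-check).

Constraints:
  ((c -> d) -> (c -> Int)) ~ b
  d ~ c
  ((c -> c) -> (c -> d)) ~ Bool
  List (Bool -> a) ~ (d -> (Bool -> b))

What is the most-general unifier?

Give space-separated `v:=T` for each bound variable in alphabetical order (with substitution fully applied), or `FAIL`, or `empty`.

Answer: FAIL

Derivation:
step 1: unify ((c -> d) -> (c -> Int)) ~ b  [subst: {-} | 3 pending]
  bind b := ((c -> d) -> (c -> Int))
step 2: unify d ~ c  [subst: {b:=((c -> d) -> (c -> Int))} | 2 pending]
  bind d := c
step 3: unify ((c -> c) -> (c -> c)) ~ Bool  [subst: {b:=((c -> d) -> (c -> Int)), d:=c} | 1 pending]
  clash: ((c -> c) -> (c -> c)) vs Bool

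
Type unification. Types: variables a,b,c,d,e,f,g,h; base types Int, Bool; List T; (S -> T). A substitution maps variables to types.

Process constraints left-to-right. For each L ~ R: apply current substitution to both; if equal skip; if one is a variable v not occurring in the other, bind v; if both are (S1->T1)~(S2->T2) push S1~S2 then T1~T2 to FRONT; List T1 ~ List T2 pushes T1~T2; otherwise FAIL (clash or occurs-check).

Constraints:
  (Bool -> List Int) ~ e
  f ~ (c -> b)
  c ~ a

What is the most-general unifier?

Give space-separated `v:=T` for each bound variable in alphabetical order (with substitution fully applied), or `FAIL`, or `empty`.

Answer: c:=a e:=(Bool -> List Int) f:=(a -> b)

Derivation:
step 1: unify (Bool -> List Int) ~ e  [subst: {-} | 2 pending]
  bind e := (Bool -> List Int)
step 2: unify f ~ (c -> b)  [subst: {e:=(Bool -> List Int)} | 1 pending]
  bind f := (c -> b)
step 3: unify c ~ a  [subst: {e:=(Bool -> List Int), f:=(c -> b)} | 0 pending]
  bind c := a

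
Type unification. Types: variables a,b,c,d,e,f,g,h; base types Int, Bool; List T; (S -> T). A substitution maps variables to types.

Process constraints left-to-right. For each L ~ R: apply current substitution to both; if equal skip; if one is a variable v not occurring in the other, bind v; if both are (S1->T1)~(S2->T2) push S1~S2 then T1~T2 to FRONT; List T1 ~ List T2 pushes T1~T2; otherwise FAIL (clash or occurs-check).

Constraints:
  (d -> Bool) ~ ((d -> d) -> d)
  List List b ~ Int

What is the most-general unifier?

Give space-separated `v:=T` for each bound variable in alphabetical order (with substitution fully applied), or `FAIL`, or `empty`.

step 1: unify (d -> Bool) ~ ((d -> d) -> d)  [subst: {-} | 1 pending]
  -> decompose arrow: push d~(d -> d), Bool~d
step 2: unify d ~ (d -> d)  [subst: {-} | 2 pending]
  occurs-check fail: d in (d -> d)

Answer: FAIL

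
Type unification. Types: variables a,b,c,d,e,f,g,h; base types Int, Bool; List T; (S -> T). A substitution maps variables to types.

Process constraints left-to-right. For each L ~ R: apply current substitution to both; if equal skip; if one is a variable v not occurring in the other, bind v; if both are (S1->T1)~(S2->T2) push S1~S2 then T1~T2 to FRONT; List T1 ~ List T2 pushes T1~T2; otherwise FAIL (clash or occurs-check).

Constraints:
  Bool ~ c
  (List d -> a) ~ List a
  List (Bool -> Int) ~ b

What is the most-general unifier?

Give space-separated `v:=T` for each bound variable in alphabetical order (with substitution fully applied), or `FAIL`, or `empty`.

Answer: FAIL

Derivation:
step 1: unify Bool ~ c  [subst: {-} | 2 pending]
  bind c := Bool
step 2: unify (List d -> a) ~ List a  [subst: {c:=Bool} | 1 pending]
  clash: (List d -> a) vs List a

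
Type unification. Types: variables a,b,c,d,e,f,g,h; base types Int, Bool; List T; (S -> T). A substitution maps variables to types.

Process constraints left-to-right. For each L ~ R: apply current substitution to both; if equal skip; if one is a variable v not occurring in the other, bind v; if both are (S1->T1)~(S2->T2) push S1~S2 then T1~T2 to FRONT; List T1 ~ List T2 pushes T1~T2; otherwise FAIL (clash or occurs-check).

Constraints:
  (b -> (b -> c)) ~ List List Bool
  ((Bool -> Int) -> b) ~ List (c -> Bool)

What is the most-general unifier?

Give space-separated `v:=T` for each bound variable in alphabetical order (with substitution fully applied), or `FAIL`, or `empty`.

Answer: FAIL

Derivation:
step 1: unify (b -> (b -> c)) ~ List List Bool  [subst: {-} | 1 pending]
  clash: (b -> (b -> c)) vs List List Bool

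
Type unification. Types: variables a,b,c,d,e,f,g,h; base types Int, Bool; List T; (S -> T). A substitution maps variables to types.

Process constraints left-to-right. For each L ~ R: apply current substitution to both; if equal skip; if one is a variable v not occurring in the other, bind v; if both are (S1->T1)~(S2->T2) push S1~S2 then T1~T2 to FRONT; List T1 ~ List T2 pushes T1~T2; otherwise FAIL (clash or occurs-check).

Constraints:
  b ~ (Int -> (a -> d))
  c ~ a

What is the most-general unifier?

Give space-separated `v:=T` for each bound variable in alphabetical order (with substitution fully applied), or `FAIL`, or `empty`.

Answer: b:=(Int -> (a -> d)) c:=a

Derivation:
step 1: unify b ~ (Int -> (a -> d))  [subst: {-} | 1 pending]
  bind b := (Int -> (a -> d))
step 2: unify c ~ a  [subst: {b:=(Int -> (a -> d))} | 0 pending]
  bind c := a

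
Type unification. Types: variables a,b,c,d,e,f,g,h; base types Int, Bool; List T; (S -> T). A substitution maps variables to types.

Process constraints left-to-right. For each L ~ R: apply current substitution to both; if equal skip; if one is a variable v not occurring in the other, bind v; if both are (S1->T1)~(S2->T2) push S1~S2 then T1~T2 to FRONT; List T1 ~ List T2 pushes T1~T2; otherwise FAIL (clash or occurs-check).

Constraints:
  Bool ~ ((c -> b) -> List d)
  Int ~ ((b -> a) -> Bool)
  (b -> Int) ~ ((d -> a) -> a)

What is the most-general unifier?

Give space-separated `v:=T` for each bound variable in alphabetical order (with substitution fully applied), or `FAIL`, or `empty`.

Answer: FAIL

Derivation:
step 1: unify Bool ~ ((c -> b) -> List d)  [subst: {-} | 2 pending]
  clash: Bool vs ((c -> b) -> List d)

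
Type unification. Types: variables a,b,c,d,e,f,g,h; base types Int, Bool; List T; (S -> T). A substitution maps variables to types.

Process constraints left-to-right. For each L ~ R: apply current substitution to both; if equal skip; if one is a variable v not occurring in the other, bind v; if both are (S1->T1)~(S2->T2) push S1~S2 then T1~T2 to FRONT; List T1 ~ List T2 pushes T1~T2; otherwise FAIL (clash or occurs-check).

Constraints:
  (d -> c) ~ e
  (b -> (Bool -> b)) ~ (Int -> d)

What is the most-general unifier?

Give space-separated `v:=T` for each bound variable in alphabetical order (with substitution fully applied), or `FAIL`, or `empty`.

Answer: b:=Int d:=(Bool -> Int) e:=((Bool -> Int) -> c)

Derivation:
step 1: unify (d -> c) ~ e  [subst: {-} | 1 pending]
  bind e := (d -> c)
step 2: unify (b -> (Bool -> b)) ~ (Int -> d)  [subst: {e:=(d -> c)} | 0 pending]
  -> decompose arrow: push b~Int, (Bool -> b)~d
step 3: unify b ~ Int  [subst: {e:=(d -> c)} | 1 pending]
  bind b := Int
step 4: unify (Bool -> Int) ~ d  [subst: {e:=(d -> c), b:=Int} | 0 pending]
  bind d := (Bool -> Int)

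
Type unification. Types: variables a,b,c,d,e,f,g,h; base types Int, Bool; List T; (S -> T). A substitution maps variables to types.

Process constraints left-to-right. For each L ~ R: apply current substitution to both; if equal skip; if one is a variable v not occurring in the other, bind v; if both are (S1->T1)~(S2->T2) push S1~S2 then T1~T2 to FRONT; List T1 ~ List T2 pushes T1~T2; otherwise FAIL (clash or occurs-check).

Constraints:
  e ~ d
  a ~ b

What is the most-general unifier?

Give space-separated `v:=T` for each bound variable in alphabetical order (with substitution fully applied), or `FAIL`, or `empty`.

Answer: a:=b e:=d

Derivation:
step 1: unify e ~ d  [subst: {-} | 1 pending]
  bind e := d
step 2: unify a ~ b  [subst: {e:=d} | 0 pending]
  bind a := b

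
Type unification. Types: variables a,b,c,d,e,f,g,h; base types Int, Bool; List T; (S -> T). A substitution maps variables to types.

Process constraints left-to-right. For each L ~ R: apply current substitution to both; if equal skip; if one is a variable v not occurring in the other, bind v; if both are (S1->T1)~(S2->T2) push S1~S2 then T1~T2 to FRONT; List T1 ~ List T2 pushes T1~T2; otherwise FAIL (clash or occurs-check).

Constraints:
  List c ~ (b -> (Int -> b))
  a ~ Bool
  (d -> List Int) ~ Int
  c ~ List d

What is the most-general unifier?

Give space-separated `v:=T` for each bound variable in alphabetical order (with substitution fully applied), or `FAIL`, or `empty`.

step 1: unify List c ~ (b -> (Int -> b))  [subst: {-} | 3 pending]
  clash: List c vs (b -> (Int -> b))

Answer: FAIL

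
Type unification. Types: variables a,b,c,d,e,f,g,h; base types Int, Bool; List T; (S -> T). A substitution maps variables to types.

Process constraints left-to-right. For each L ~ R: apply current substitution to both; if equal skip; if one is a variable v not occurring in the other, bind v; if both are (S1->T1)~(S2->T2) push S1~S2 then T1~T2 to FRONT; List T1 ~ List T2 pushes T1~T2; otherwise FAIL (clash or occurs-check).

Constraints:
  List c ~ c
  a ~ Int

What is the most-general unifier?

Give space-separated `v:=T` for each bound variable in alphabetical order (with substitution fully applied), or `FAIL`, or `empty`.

step 1: unify List c ~ c  [subst: {-} | 1 pending]
  occurs-check fail

Answer: FAIL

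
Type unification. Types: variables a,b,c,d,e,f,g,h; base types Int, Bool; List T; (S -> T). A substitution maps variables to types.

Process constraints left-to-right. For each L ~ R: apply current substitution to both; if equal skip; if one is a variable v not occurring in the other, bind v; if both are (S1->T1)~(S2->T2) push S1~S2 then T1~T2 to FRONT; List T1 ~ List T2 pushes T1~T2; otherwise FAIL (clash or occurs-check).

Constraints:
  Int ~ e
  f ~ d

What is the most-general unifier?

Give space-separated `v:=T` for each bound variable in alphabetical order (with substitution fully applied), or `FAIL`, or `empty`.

step 1: unify Int ~ e  [subst: {-} | 1 pending]
  bind e := Int
step 2: unify f ~ d  [subst: {e:=Int} | 0 pending]
  bind f := d

Answer: e:=Int f:=d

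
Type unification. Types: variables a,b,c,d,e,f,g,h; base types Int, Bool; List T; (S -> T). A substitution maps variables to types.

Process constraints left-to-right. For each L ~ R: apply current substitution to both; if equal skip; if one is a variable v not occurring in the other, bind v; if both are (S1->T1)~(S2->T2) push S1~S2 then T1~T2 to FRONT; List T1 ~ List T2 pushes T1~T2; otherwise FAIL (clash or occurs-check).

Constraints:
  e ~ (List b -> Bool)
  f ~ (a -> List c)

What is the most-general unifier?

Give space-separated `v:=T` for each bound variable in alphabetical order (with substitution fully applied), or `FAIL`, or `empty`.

Answer: e:=(List b -> Bool) f:=(a -> List c)

Derivation:
step 1: unify e ~ (List b -> Bool)  [subst: {-} | 1 pending]
  bind e := (List b -> Bool)
step 2: unify f ~ (a -> List c)  [subst: {e:=(List b -> Bool)} | 0 pending]
  bind f := (a -> List c)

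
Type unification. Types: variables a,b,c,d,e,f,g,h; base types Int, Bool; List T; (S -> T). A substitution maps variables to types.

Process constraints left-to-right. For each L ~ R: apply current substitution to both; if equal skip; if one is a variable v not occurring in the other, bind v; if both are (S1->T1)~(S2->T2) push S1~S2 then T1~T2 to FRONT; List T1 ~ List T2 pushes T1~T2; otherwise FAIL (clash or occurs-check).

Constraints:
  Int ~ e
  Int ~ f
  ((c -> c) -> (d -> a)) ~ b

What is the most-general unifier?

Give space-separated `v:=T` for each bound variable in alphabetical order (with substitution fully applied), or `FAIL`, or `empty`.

step 1: unify Int ~ e  [subst: {-} | 2 pending]
  bind e := Int
step 2: unify Int ~ f  [subst: {e:=Int} | 1 pending]
  bind f := Int
step 3: unify ((c -> c) -> (d -> a)) ~ b  [subst: {e:=Int, f:=Int} | 0 pending]
  bind b := ((c -> c) -> (d -> a))

Answer: b:=((c -> c) -> (d -> a)) e:=Int f:=Int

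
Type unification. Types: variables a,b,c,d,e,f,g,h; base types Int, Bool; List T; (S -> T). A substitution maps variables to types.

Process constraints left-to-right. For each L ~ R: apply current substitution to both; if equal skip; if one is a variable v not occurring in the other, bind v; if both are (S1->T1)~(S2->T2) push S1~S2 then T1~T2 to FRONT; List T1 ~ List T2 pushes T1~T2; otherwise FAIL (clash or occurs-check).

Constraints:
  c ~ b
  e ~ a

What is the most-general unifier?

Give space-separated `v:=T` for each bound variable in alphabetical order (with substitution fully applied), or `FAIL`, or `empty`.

Answer: c:=b e:=a

Derivation:
step 1: unify c ~ b  [subst: {-} | 1 pending]
  bind c := b
step 2: unify e ~ a  [subst: {c:=b} | 0 pending]
  bind e := a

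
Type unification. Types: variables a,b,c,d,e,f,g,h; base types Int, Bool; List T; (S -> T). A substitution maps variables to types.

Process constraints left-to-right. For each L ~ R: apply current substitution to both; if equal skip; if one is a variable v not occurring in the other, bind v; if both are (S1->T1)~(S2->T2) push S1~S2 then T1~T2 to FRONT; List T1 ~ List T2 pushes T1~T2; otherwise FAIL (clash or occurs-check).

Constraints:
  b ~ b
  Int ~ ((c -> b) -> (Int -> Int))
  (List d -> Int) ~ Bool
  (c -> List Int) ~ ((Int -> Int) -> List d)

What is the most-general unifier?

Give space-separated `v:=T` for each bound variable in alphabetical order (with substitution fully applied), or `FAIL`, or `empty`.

step 1: unify b ~ b  [subst: {-} | 3 pending]
  -> identical, skip
step 2: unify Int ~ ((c -> b) -> (Int -> Int))  [subst: {-} | 2 pending]
  clash: Int vs ((c -> b) -> (Int -> Int))

Answer: FAIL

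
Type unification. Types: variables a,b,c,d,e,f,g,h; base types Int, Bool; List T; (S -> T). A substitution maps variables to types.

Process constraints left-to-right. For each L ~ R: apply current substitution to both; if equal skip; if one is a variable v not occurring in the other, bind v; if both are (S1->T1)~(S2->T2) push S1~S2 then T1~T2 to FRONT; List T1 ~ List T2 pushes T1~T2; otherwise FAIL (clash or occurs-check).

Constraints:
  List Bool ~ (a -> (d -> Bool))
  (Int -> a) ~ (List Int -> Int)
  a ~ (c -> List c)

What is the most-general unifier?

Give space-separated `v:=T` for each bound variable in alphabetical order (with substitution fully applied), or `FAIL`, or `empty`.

step 1: unify List Bool ~ (a -> (d -> Bool))  [subst: {-} | 2 pending]
  clash: List Bool vs (a -> (d -> Bool))

Answer: FAIL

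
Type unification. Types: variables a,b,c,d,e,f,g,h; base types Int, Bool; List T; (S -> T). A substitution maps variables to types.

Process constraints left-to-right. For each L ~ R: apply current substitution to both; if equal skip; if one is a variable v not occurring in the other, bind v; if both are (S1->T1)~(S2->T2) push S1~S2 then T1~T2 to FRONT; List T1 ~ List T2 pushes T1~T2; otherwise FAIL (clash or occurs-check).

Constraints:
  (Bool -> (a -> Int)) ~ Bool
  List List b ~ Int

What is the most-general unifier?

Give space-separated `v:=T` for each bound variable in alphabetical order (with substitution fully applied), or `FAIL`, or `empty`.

step 1: unify (Bool -> (a -> Int)) ~ Bool  [subst: {-} | 1 pending]
  clash: (Bool -> (a -> Int)) vs Bool

Answer: FAIL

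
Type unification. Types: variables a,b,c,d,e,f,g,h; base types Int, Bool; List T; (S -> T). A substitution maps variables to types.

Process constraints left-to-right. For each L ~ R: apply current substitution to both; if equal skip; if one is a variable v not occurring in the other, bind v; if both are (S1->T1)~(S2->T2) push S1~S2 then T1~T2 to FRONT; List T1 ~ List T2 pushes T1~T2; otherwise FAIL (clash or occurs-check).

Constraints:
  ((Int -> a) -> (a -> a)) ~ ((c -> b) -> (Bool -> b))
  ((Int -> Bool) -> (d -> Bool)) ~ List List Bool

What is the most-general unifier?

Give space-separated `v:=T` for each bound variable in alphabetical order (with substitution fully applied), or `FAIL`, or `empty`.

Answer: FAIL

Derivation:
step 1: unify ((Int -> a) -> (a -> a)) ~ ((c -> b) -> (Bool -> b))  [subst: {-} | 1 pending]
  -> decompose arrow: push (Int -> a)~(c -> b), (a -> a)~(Bool -> b)
step 2: unify (Int -> a) ~ (c -> b)  [subst: {-} | 2 pending]
  -> decompose arrow: push Int~c, a~b
step 3: unify Int ~ c  [subst: {-} | 3 pending]
  bind c := Int
step 4: unify a ~ b  [subst: {c:=Int} | 2 pending]
  bind a := b
step 5: unify (b -> b) ~ (Bool -> b)  [subst: {c:=Int, a:=b} | 1 pending]
  -> decompose arrow: push b~Bool, b~b
step 6: unify b ~ Bool  [subst: {c:=Int, a:=b} | 2 pending]
  bind b := Bool
step 7: unify Bool ~ Bool  [subst: {c:=Int, a:=b, b:=Bool} | 1 pending]
  -> identical, skip
step 8: unify ((Int -> Bool) -> (d -> Bool)) ~ List List Bool  [subst: {c:=Int, a:=b, b:=Bool} | 0 pending]
  clash: ((Int -> Bool) -> (d -> Bool)) vs List List Bool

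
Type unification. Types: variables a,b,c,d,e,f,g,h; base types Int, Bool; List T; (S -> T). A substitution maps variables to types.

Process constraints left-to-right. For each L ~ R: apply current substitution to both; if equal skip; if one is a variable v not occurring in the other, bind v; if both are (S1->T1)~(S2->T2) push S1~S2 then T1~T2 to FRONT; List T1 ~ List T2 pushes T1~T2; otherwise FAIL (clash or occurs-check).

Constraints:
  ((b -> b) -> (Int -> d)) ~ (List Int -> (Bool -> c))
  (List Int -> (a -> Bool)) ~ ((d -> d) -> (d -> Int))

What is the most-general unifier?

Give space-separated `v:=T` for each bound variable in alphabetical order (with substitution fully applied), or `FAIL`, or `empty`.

Answer: FAIL

Derivation:
step 1: unify ((b -> b) -> (Int -> d)) ~ (List Int -> (Bool -> c))  [subst: {-} | 1 pending]
  -> decompose arrow: push (b -> b)~List Int, (Int -> d)~(Bool -> c)
step 2: unify (b -> b) ~ List Int  [subst: {-} | 2 pending]
  clash: (b -> b) vs List Int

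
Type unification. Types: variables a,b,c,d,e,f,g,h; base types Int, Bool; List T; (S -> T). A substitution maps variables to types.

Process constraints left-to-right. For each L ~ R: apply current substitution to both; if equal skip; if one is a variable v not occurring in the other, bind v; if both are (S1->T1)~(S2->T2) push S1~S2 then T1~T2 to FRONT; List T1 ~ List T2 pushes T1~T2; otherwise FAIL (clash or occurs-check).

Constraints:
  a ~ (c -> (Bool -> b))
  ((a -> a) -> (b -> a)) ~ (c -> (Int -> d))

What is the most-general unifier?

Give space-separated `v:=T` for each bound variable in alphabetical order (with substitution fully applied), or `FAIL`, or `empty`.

Answer: FAIL

Derivation:
step 1: unify a ~ (c -> (Bool -> b))  [subst: {-} | 1 pending]
  bind a := (c -> (Bool -> b))
step 2: unify (((c -> (Bool -> b)) -> (c -> (Bool -> b))) -> (b -> (c -> (Bool -> b)))) ~ (c -> (Int -> d))  [subst: {a:=(c -> (Bool -> b))} | 0 pending]
  -> decompose arrow: push ((c -> (Bool -> b)) -> (c -> (Bool -> b)))~c, (b -> (c -> (Bool -> b)))~(Int -> d)
step 3: unify ((c -> (Bool -> b)) -> (c -> (Bool -> b))) ~ c  [subst: {a:=(c -> (Bool -> b))} | 1 pending]
  occurs-check fail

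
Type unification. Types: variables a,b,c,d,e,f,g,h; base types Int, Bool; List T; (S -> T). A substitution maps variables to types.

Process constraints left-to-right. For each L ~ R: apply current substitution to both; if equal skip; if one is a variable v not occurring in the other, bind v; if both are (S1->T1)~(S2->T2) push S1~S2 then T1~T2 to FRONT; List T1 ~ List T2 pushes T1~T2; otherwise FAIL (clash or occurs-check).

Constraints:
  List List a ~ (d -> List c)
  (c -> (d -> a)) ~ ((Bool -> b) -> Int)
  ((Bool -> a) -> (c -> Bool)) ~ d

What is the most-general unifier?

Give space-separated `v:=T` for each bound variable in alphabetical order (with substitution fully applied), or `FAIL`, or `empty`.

step 1: unify List List a ~ (d -> List c)  [subst: {-} | 2 pending]
  clash: List List a vs (d -> List c)

Answer: FAIL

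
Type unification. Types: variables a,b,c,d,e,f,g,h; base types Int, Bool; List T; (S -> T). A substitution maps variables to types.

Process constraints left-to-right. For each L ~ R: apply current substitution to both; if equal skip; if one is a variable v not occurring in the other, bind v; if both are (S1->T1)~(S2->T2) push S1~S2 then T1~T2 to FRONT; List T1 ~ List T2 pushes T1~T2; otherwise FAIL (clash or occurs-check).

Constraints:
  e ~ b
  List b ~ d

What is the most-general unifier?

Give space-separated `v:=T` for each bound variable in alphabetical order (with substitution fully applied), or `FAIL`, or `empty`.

Answer: d:=List b e:=b

Derivation:
step 1: unify e ~ b  [subst: {-} | 1 pending]
  bind e := b
step 2: unify List b ~ d  [subst: {e:=b} | 0 pending]
  bind d := List b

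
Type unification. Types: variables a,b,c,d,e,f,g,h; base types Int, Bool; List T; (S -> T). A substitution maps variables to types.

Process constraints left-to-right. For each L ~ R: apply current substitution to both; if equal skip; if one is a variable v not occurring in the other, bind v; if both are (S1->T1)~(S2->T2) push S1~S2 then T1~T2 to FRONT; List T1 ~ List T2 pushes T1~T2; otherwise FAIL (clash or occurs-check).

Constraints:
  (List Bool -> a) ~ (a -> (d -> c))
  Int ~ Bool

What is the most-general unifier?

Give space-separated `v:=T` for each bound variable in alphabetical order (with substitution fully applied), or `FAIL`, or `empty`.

Answer: FAIL

Derivation:
step 1: unify (List Bool -> a) ~ (a -> (d -> c))  [subst: {-} | 1 pending]
  -> decompose arrow: push List Bool~a, a~(d -> c)
step 2: unify List Bool ~ a  [subst: {-} | 2 pending]
  bind a := List Bool
step 3: unify List Bool ~ (d -> c)  [subst: {a:=List Bool} | 1 pending]
  clash: List Bool vs (d -> c)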